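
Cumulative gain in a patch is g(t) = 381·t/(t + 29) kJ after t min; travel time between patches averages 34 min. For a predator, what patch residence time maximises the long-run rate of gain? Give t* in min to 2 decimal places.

31.40 min

By the marginal value theorem, leave when the instantaneous gain rate g'(t) equals the habitat-wide average g(t)/(T + t).
g'(t) = 381·29/(t + 29)². Setting 381·29/(t+29)² = 381t/[(t+29)(34+t)] gives 29(34+t) = t(t+29), so t² = 29×34 = 986.
t* = √986 = 31.4 min.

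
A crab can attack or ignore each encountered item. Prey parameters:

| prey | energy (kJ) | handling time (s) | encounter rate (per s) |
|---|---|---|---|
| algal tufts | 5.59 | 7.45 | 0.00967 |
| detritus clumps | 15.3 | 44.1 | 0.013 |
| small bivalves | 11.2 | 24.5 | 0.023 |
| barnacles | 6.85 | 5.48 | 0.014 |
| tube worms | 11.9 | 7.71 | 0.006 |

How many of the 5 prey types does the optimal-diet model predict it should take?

E/h in descending order: tube worms 1.54, barnacles 1.25, algal tufts 0.75, small bivalves 0.457, detritus clumps 0.347 kJ/s. The optimal diet is the largest prefix of this list for which every included type satisfies E_i/h_i > R on the types above it.
Rate on top 1: 0.06824. barnacles: 1.25 > 0.06824 → include.
Rate on top 2: 0.149. algal tufts: 0.75 > 0.149 → include.
Rate on top 3: 0.1852. small bivalves: 0.457 > 0.1852 → include.
Rate on top 4: 0.2724. detritus clumps: 0.347 > 0.2724 → include.
Optimal diet: tube worms, barnacles, algal tufts, small bivalves, detritus clumps — 5 of 5 types.

5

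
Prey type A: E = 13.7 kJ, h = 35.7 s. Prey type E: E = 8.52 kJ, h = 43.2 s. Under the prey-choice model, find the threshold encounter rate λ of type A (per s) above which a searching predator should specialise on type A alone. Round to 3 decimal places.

0.030 per s

Drop type E once their profitability E₂/h₂ falls below the rate achievable on type A alone: E₂/h₂ = λE₁/(1 + λh₁).
Solve for λ: λE₁h₂ = E₂(1 + λh₁) → λ(E₁h₂ − E₂h₁) = E₂ → λ = E₂/(E₁h₂ − E₂h₁).
λ = 8.52/(13.7×43.2 − 8.52×35.7) = 8.52/287.7 = 0.02962 per s.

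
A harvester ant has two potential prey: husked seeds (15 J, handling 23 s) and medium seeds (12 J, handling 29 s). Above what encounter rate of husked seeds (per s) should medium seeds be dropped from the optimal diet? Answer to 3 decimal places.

0.075 per s

Drop medium seeds once their profitability E₂/h₂ falls below the rate achievable on husked seeds alone: E₂/h₂ = λE₁/(1 + λh₁).
Solve for λ: λE₁h₂ = E₂(1 + λh₁) → λ(E₁h₂ − E₂h₁) = E₂ → λ = E₂/(E₁h₂ − E₂h₁).
λ = 12/(15×29 − 12×23) = 12/159 = 0.07547 per s.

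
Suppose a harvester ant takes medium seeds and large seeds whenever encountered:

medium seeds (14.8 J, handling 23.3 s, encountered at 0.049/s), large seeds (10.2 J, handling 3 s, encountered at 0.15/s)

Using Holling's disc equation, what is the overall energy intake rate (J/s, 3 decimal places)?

0.870 J/s

R = Σλ_iE_i / (1 + Σλ_ih_i)
Numerator: 0.049×14.8 + 0.15×10.2 = 2.255
Denominator: 1 + 0.049×23.3 + 0.15×3 = 2.592
R = 2.255/2.592 = 0.8702 J/s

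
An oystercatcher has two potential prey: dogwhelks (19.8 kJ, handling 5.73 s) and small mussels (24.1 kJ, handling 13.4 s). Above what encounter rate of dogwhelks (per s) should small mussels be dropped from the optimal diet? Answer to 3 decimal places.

0.189 per s

The zero-one rule: include small mussels iff E₂/h₂ > λE₁/(1+λh₁). Equality gives the switch point.
λE₁h₂ = E₂ + λE₂h₁ ⇒ λ = E₂/(E₁h₂ − E₂h₁) = 24.1/(265.3 − 138.1) = 0.1894 per s.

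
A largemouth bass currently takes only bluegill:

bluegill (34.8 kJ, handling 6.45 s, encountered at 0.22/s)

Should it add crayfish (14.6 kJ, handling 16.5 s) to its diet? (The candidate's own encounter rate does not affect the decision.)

No

On bluegill alone, R = ΣλE/(1+Σλh) = 7.656/2.419 = 3.165 kJ/s.
Profitability of crayfish: 14.6/16.5 = 0.8848 kJ/s.
Since 0.8848 < R, time spent handling crayfish is better spent searching.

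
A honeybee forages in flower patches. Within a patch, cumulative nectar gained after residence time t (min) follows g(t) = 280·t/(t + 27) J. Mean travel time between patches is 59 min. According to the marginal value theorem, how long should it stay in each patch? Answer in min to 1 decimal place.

Maximise g(t)/(T+t): set derivative to zero → g'(t)(T+t) = g(t).
g'(t) = 280·27/(t + 27)². Setting 280·27/(t+27)² = 280t/[(t+27)(59+t)] gives 27(59+t) = t(t+27), so t² = 27×59 = 1593.
t* = √1593 = 39.91 min.

39.9 min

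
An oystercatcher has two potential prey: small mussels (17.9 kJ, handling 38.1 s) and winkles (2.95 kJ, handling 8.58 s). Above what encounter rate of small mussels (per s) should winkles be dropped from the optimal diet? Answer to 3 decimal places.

The zero-one rule: include winkles iff E₂/h₂ > λE₁/(1+λh₁). Equality gives the switch point.
λE₁h₂ = E₂ + λE₂h₁ ⇒ λ = E₂/(E₁h₂ − E₂h₁) = 2.95/(153.6 − 112.4) = 0.07162 per s.

0.072 per s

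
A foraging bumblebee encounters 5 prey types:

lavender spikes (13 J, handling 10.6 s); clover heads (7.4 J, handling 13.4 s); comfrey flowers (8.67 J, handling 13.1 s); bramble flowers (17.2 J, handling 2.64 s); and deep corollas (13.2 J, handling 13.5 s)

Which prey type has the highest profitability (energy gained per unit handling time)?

bramble flowers

In descending order of E/h:
bramble flowers: 17.2/2.64 = 6.52 J/s
lavender spikes: 13/10.6 = 1.23 J/s
deep corollas: 13.2/13.5 = 0.978 J/s
comfrey flowers: 8.67/13.1 = 0.662 J/s
clover heads: 7.4/13.4 = 0.552 J/s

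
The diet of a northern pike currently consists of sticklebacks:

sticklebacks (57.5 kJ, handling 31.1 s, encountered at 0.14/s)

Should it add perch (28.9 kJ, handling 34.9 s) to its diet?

Current rate: (0.14×57.5)/(1 + 0.14×31.1) = 1.504 kJ/s.
perch: E/h = 28.9/34.9 = 0.8281 kJ/s.
Since 0.8281 < R, time spent handling perch is better spent searching.

No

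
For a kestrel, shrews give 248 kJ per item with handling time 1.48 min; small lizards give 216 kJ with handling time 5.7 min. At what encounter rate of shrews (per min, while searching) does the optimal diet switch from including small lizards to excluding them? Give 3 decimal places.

0.197 per min

The zero-one rule: include small lizards iff E₂/h₂ > λE₁/(1+λh₁). Equality gives the switch point.
λE₁h₂ = E₂ + λE₂h₁ ⇒ λ = E₂/(E₁h₂ − E₂h₁) = 216/(1414 − 319.7) = 0.1975 per min.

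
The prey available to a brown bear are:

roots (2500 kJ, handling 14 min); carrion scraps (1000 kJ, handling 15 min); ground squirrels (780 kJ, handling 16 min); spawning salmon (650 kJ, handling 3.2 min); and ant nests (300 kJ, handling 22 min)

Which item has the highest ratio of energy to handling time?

spawning salmon

Profitability E/h (kJ/min): roots = 2500/14 = 179, carrion scraps = 1000/15 = 66.7, ground squirrels = 780/16 = 48.8, spawning salmon = 650/3.2 = 203, ant nests = 300/22 = 13.6.
Ranked: spawning salmon > roots > carrion scraps > ground squirrels > ant nests.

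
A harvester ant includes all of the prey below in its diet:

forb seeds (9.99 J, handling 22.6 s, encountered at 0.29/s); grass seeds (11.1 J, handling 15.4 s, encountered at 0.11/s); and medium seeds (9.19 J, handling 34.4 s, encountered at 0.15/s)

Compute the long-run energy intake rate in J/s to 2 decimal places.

R = Σλ_iE_i / (1 + Σλ_ih_i)
Numerator: 0.29×9.99 + 0.11×11.1 + 0.15×9.19 = 5.497
Denominator: 1 + 0.29×22.6 + 0.11×15.4 + 0.15×34.4 = 14.41
R = 5.497/14.41 = 0.3815 J/s

0.38 J/s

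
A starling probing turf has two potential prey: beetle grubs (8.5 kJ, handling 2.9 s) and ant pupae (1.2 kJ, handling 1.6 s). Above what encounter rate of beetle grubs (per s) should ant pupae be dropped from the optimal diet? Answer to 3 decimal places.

The zero-one rule: include ant pupae iff E₂/h₂ > λE₁/(1+λh₁). Equality gives the switch point.
λE₁h₂ = E₂ + λE₂h₁ ⇒ λ = E₂/(E₁h₂ − E₂h₁) = 1.2/(13.6 − 3.48) = 0.1186 per s.

0.119 per s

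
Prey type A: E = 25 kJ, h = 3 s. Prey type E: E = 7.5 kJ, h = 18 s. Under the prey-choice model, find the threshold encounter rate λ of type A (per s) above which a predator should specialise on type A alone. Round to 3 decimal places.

0.018 per s

The zero-one rule: include type E iff E₂/h₂ > λE₁/(1+λh₁). Equality gives the switch point.
λE₁h₂ = E₂ + λE₂h₁ ⇒ λ = E₂/(E₁h₂ − E₂h₁) = 7.5/(450 − 22.5) = 0.01754 per s.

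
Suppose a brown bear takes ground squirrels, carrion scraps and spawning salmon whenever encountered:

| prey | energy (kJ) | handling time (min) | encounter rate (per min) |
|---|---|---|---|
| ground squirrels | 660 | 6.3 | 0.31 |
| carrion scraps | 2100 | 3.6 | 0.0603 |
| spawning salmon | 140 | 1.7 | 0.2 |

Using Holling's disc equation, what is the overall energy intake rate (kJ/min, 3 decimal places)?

102.342 kJ/min

Energy encountered per unit search time: 0.31×660 + 0.0603×2100 + 0.2×140 = 359.2 kJ/min.
Handling time per unit search time: 0.31×6.3 + 0.0603×3.6 + 0.2×1.7 = 2.51.
Rate = 359.2/(1 + 2.51) = 102.3 kJ/min.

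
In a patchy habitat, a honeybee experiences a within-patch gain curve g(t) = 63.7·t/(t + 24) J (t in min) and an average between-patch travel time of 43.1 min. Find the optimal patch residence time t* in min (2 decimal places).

Maximise g(t)/(T+t): set derivative to zero → g'(t)(T+t) = g(t).
g'(t) = 63.7·24/(t + 24)². Setting 63.7·24/(t+24)² = 63.7t/[(t+24)(43.1+t)] gives 24(43.1+t) = t(t+24), so t² = 24×43.1 = 1034.
t* = √1034 = 32.16 min.

32.16 min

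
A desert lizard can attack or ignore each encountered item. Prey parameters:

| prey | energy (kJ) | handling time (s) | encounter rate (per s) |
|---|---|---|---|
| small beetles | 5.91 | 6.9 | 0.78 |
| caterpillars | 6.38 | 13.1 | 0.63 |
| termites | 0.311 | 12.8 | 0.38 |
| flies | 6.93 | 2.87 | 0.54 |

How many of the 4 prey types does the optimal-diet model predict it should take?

E/h in descending order: flies 2.41, small beetles 0.857, caterpillars 0.487, termites 0.0243 kJ/s. The optimal diet is the largest prefix of this list for which every included type satisfies E_i/h_i > R on the types above it.
Rate on top 1: 1.468. small beetles: 0.857 < 1.468 → exclude; stop.
Optimal diet: flies — 1 of 4 types.

1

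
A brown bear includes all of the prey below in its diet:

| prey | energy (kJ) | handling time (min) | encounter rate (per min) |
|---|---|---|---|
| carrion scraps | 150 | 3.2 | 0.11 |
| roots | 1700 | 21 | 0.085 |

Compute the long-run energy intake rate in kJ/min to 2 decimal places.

51.32 kJ/min

Energy encountered per unit search time: 0.11×150 + 0.085×1700 = 161 kJ/min.
Handling time per unit search time: 0.11×3.2 + 0.085×21 = 2.137.
Rate = 161/(1 + 2.137) = 51.32 kJ/min.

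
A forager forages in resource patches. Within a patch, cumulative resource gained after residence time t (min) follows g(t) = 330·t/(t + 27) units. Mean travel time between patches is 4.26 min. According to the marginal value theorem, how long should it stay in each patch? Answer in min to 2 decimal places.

By the marginal value theorem, leave when the instantaneous gain rate g'(t) equals the habitat-wide average g(t)/(T + t).
g'(t) = 330·27/(t + 27)². Setting 330·27/(t+27)² = 330t/[(t+27)(4.26+t)] gives 27(4.26+t) = t(t+27), so t² = 27×4.26 = 115.
t* = √115 = 10.72 min.

10.72 min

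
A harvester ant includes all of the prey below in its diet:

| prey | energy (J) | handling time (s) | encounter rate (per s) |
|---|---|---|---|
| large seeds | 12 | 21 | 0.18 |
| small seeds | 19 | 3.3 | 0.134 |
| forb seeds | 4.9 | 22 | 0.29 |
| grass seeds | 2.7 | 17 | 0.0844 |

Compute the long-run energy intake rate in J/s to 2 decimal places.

0.49 J/s

Energy encountered per unit search time: 0.18×12 + 0.134×19 + 0.29×4.9 + 0.0844×2.7 = 6.355 J/s.
Handling time per unit search time: 0.18×21 + 0.134×3.3 + 0.29×22 + 0.0844×17 = 12.04.
Rate = 6.355/(1 + 12.04) = 0.4874 J/s.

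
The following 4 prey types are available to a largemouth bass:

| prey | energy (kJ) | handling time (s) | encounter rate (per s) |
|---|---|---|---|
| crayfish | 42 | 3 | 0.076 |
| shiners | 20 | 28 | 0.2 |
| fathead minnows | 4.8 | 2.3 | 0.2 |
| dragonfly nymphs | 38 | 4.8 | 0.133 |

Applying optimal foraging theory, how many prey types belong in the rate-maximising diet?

2

Rank by E/h (kJ/s): crayfish 14, dragonfly nymphs 7.92, fathead minnows 2.09, shiners 0.714. Include each in turn until the next type's E/h falls below the running intake rate.
Rate on top 1: 2.599. dragonfly nymphs: 7.92 > 2.599 → include.
Rate on top 2: 4.418. fathead minnows: 2.09 < 4.418 → exclude; stop.
Optimal diet: crayfish, dragonfly nymphs — 2 of 4 types.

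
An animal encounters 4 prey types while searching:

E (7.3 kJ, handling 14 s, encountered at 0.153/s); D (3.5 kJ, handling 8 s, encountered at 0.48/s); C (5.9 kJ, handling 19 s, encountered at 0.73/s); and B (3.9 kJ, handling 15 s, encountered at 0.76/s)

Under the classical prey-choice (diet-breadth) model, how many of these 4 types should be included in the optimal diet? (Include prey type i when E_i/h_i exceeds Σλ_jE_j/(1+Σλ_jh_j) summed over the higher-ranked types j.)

2

Profitabilities (E/h, kJ/s): E 0.521, D 0.438, C 0.311, B 0.26. Add prey in this order while the next type's profitability exceeds the intake rate on those already taken.
Rate on top 1: 0.3555. D: 0.438 > 0.3555 → include.
Rate on top 2: 0.4006. C: 0.311 < 0.4006 → exclude; stop.
Optimal diet: E, D — 2 of 4 types.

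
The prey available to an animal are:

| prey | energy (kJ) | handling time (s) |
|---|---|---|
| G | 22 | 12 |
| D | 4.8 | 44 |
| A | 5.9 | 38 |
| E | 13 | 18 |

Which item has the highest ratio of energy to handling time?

Profitability E/h (kJ/s): G = 22/12 = 1.83, D = 4.8/44 = 0.109, A = 5.9/38 = 0.155, E = 13/18 = 0.722.
Ranked: G > E > A > D.

G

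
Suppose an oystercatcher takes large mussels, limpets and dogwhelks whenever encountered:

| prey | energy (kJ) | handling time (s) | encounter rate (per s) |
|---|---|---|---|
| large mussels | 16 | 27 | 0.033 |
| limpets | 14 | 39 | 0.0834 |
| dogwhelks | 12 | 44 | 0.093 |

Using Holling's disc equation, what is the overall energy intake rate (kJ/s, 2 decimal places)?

R = Σλ_iE_i / (1 + Σλ_ih_i)
Numerator: 0.033×16 + 0.0834×14 + 0.093×12 = 2.812
Denominator: 1 + 0.033×27 + 0.0834×39 + 0.093×44 = 9.236
R = 2.812/9.236 = 0.3044 kJ/s

0.30 kJ/s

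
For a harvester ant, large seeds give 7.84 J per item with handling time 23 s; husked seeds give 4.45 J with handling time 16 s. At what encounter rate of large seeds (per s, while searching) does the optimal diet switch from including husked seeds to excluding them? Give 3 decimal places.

At the threshold, the rate on large seeds alone equals the profitability of husked seeds: λ·7.84/(1 + λ·23) = 4.45/16 = 0.2781.
Rearranging, λ(7.84 − 0.2781×23) = 0.2781, so λ = 0.2781/1.443 = 0.1927 per s.

0.193 per s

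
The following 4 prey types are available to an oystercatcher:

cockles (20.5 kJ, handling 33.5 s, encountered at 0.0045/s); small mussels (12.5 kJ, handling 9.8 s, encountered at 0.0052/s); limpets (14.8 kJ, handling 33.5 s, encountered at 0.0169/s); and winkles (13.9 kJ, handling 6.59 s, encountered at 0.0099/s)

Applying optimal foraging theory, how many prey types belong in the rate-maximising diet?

Profitabilities (E/h, kJ/s): winkles 2.11, small mussels 1.28, cockles 0.612, limpets 0.442. Add prey in this order while the next type's profitability exceeds the intake rate on those already taken.
Rate on top 1: 0.1292. small mussels: 1.28 > 0.1292 → include.
Rate on top 2: 0.1815. cockles: 0.612 > 0.1815 → include.
Rate on top 3: 0.2327. limpets: 0.442 > 0.2327 → include.
Optimal diet: winkles, small mussels, cockles, limpets — 4 of 4 types.

4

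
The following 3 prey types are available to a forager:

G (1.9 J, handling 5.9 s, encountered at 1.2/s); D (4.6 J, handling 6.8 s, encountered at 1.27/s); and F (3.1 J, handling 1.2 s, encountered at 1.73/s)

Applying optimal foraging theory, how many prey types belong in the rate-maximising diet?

Rank by E/h (J/s): F 2.58, D 0.676, G 0.322. Include each in turn until the next type's E/h falls below the running intake rate.
Rate on top 1: 1.743. D: 0.676 < 1.743 → exclude; stop.
Optimal diet: F — 1 of 3 types.

1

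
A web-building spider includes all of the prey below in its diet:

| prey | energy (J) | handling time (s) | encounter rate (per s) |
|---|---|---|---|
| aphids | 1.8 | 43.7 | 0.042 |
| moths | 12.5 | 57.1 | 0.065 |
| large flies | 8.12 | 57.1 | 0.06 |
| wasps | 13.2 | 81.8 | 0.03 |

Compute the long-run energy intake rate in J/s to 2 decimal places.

0.14 J/s

R = (0.042×1.8 + 0.065×12.5 + 0.06×8.12 + 0.03×13.2) / (1 + 0.042×43.7 + 0.065×57.1 + 0.06×57.1 + 0.03×81.8) = 1.771/12.43 = 0.1425 J/s.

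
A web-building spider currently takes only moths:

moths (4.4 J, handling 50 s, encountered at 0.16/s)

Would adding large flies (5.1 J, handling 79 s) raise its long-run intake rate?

Current rate: (0.16×4.4)/(1 + 0.16×50) = 0.07822 J/s.
Profitability of large flies: 5.1/79 = 0.06456 J/s.
Since 0.06456 < R, time spent handling large flies is better spent searching.

No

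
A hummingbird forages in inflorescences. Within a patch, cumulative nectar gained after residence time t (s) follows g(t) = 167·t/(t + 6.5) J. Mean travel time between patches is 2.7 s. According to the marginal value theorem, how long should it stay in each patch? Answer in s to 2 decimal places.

By the marginal value theorem, leave when the instantaneous gain rate g'(t) equals the habitat-wide average g(t)/(T + t).
g'(t) = 167·6.5/(t + 6.5)². Setting 167·6.5/(t+6.5)² = 167t/[(t+6.5)(2.7+t)] gives 6.5(2.7+t) = t(t+6.5), so t² = 6.5×2.7 = 17.55.
t* = √17.55 = 4.189 s.

4.19 s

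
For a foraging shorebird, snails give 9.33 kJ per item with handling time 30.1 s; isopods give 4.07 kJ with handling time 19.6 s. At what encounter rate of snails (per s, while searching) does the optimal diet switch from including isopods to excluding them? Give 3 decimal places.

0.067 per s

The zero-one rule: include isopods iff E₂/h₂ > λE₁/(1+λh₁). Equality gives the switch point.
λE₁h₂ = E₂ + λE₂h₁ ⇒ λ = E₂/(E₁h₂ − E₂h₁) = 4.07/(182.9 − 122.5) = 0.06743 per s.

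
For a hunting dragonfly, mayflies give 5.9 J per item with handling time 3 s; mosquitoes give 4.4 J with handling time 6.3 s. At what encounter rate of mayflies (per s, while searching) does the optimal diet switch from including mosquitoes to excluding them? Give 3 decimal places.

0.184 per s

Drop mosquitoes once their profitability E₂/h₂ falls below the rate achievable on mayflies alone: E₂/h₂ = λE₁/(1 + λh₁).
Solve for λ: λE₁h₂ = E₂(1 + λh₁) → λ(E₁h₂ − E₂h₁) = E₂ → λ = E₂/(E₁h₂ − E₂h₁).
λ = 4.4/(5.9×6.3 − 4.4×3) = 4.4/23.97 = 0.1836 per s.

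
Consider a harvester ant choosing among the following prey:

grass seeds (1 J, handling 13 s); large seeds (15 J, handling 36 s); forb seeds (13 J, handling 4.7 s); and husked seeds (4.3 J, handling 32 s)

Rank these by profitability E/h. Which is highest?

forb seeds

In descending order of E/h:
forb seeds: 13/4.7 = 2.77 J/s
large seeds: 15/36 = 0.417 J/s
husked seeds: 4.3/32 = 0.134 J/s
grass seeds: 1/13 = 0.0769 J/s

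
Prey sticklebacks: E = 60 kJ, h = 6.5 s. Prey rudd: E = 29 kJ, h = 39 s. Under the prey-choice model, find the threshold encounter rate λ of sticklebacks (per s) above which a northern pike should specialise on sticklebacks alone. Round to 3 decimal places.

0.013 per s

Drop rudd once their profitability E₂/h₂ falls below the rate achievable on sticklebacks alone: E₂/h₂ = λE₁/(1 + λh₁).
Solve for λ: λE₁h₂ = E₂(1 + λh₁) → λ(E₁h₂ − E₂h₁) = E₂ → λ = E₂/(E₁h₂ − E₂h₁).
λ = 29/(60×39 − 29×6.5) = 29/2152 = 0.01348 per s.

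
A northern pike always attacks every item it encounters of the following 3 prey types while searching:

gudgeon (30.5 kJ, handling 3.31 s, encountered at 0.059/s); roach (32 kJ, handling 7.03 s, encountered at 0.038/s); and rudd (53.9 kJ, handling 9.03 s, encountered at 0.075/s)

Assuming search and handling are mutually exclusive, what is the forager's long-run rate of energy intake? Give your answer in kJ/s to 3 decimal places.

3.299 kJ/s

R = (0.059×30.5 + 0.038×32 + 0.075×53.9) / (1 + 0.059×3.31 + 0.038×7.03 + 0.075×9.03) = 7.058/2.14 = 3.299 kJ/s.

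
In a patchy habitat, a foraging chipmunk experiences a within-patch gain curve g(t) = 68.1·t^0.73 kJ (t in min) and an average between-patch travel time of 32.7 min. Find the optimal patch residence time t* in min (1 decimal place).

Optimal t* satisfies g'(t*) = g(t*)/(T + t*).
g'(t) = 0.73·68.1·t^-0.27. Setting 0.73·68.1·t^-0.27 = 68.1·t^0.73/(32.7+t) gives 0.73(32.7+t) = t, so 0.27·t = 0.73×32.7.
t* = 0.73×32.7/0.27 = 88.41 min.

88.4 min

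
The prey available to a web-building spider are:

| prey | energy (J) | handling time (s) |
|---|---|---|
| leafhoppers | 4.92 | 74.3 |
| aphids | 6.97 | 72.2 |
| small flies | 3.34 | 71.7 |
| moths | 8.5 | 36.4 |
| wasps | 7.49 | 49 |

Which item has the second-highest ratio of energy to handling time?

wasps

In descending order of E/h:
moths: 8.5/36.4 = 0.234 J/s
wasps: 7.49/49 = 0.153 J/s
aphids: 6.97/72.2 = 0.0965 J/s
leafhoppers: 4.92/74.3 = 0.0662 J/s
small flies: 3.34/71.7 = 0.0466 J/s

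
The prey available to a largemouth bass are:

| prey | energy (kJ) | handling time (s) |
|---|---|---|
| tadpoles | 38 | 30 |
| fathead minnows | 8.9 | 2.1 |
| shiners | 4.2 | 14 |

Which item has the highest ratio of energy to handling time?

fathead minnows

Profitability E/h (kJ/s): tadpoles = 38/30 = 1.27, fathead minnows = 8.9/2.1 = 4.24, shiners = 4.2/14 = 0.3.
Ranked: fathead minnows > tadpoles > shiners.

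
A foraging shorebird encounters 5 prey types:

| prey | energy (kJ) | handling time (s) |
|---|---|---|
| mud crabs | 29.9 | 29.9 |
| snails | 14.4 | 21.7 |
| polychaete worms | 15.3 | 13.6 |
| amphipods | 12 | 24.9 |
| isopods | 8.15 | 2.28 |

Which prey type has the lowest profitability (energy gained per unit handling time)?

Profitability E/h (kJ/s): mud crabs = 29.9/29.9 = 1, snails = 14.4/21.7 = 0.664, polychaete worms = 15.3/13.6 = 1.12, amphipods = 12/24.9 = 0.482, isopods = 8.15/2.28 = 3.57.
Ranked: isopods > polychaete worms > mud crabs > snails > amphipods.

amphipods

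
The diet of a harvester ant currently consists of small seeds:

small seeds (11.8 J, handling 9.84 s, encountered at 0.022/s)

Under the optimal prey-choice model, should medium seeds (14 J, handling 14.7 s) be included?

Yes

Current rate: (0.022×11.8)/(1 + 0.022×9.84) = 0.2134 J/s.
medium seeds: E/h = 14/14.7 = 0.9524 J/s.
0.9524 > 0.2134, so adding medium seeds raises the average — include it.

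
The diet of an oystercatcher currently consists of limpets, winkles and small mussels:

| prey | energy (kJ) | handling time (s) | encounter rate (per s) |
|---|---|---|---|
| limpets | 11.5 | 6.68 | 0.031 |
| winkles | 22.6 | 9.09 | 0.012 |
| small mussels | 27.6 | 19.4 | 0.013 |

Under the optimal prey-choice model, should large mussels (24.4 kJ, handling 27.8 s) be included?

Yes

On limpets, winkles and small mussels alone, R = ΣλE/(1+Σλh) = 0.9865/1.568 = 0.629 kJ/s.
Profitability of large mussels: 24.4/27.8 = 0.8777 kJ/s.
Since 0.8777 > R, including large mussels increases the long-run rate.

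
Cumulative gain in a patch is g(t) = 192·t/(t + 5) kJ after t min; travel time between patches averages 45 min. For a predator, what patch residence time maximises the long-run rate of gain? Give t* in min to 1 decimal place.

15.0 min

Maximise g(t)/(T+t): set derivative to zero → g'(t)(T+t) = g(t).
g'(t) = 192·5/(t + 5)². Setting 192·5/(t+5)² = 192t/[(t+5)(45+t)] gives 5(45+t) = t(t+5), so t² = 5×45 = 225.
t* = √225 = 15 min.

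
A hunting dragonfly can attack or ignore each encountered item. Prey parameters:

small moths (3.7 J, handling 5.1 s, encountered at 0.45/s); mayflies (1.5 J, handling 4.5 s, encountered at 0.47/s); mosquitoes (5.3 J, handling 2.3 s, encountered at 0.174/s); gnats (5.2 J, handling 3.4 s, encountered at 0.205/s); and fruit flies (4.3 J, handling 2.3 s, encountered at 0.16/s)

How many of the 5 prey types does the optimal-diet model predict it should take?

E/h in descending order: mosquitoes 2.3, fruit flies 1.87, gnats 1.53, small moths 0.725, mayflies 0.333 J/s. The optimal diet is the largest prefix of this list for which every included type satisfies E_i/h_i > R on the types above it.
Rate on top 1: 0.6586. fruit flies: 1.87 > 0.6586 → include.
Rate on top 2: 0.9106. gnats: 1.53 > 0.9106 → include.
Rate on top 3: 1.086. small moths: 0.725 < 1.086 → exclude; stop.
Optimal diet: mosquitoes, fruit flies, gnats — 3 of 5 types.

3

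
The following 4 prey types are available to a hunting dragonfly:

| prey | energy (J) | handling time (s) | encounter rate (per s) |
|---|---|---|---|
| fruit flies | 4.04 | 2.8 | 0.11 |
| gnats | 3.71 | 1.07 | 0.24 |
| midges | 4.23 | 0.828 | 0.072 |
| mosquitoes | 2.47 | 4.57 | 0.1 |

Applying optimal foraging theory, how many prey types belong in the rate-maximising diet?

3

E/h in descending order: midges 5.11, gnats 3.47, fruit flies 1.44, mosquitoes 0.54 J/s. The optimal diet is the largest prefix of this list for which every included type satisfies E_i/h_i > R on the types above it.
Rate on top 1: 0.2874. gnats: 3.47 > 0.2874 → include.
Rate on top 2: 0.9077. fruit flies: 1.44 > 0.9077 → include.
Rate on top 3: 1.009. mosquitoes: 0.54 < 1.009 → exclude; stop.
Optimal diet: midges, gnats, fruit flies — 3 of 4 types.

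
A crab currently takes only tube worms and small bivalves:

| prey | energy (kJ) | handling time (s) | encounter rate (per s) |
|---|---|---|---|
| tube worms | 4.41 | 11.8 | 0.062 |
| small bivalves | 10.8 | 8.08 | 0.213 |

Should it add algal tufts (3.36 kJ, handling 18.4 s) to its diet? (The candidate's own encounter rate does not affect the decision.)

On tube worms and small bivalves alone, R = ΣλE/(1+Σλh) = 2.574/3.453 = 0.7455 kJ/s.
algal tufts: E/h = 3.36/18.4 = 0.1826 kJ/s.
Since 0.1826 < R, time spent handling algal tufts is better spent searching.

No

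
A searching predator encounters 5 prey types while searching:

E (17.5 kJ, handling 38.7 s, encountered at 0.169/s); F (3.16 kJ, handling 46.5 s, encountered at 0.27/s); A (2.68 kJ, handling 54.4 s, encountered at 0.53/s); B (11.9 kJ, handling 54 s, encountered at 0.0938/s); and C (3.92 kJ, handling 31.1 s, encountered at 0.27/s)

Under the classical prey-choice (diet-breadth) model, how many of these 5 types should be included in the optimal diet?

E/h in descending order: E 0.452, B 0.22, C 0.126, F 0.068, A 0.0493 kJ/s. The optimal diet is the largest prefix of this list for which every included type satisfies E_i/h_i > R on the types above it.
Rate on top 1: 0.3922. B: 0.22 < 0.3922 → exclude; stop.
Optimal diet: E — 1 of 5 types.

1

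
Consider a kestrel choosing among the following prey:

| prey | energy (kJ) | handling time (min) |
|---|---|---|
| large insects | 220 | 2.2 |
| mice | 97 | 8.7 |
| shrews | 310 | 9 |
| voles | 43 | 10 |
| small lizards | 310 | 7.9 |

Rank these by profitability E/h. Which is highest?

large insects

Profitability E/h (kJ/min): large insects = 220/2.2 = 100, mice = 97/8.7 = 11.1, shrews = 310/9 = 34.4, voles = 43/10 = 4.3, small lizards = 310/7.9 = 39.2.
Ranked: large insects > small lizards > shrews > mice > voles.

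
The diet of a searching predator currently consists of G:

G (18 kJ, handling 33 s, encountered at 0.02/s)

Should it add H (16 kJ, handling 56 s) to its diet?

Yes

Current rate: (0.02×18)/(1 + 0.02×33) = 0.2169 kJ/s.
Profitability of H: 16/56 = 0.2857 kJ/s.
0.2857 > 0.2169, so adding H raises the average — include it.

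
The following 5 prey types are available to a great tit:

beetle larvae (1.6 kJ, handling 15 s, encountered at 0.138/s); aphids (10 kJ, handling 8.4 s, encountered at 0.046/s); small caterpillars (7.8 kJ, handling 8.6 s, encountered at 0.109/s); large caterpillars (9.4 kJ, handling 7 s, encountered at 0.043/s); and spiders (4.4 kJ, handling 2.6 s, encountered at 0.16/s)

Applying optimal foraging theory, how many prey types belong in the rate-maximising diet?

4

Profitabilities (E/h, kJ/s): spiders 1.69, large caterpillars 1.34, aphids 1.19, small caterpillars 0.907, beetle larvae 0.107. Add prey in this order while the next type's profitability exceeds the intake rate on those already taken.
Rate on top 1: 0.4972. large caterpillars: 1.34 > 0.4972 → include.
Rate on top 2: 0.6454. aphids: 1.19 > 0.6454 → include.
Rate on top 3: 0.7456. small caterpillars: 0.907 > 0.7456 → include.
Rate on top 4: 0.7953. beetle larvae: 0.107 < 0.7953 → exclude; stop.
Optimal diet: spiders, large caterpillars, aphids, small caterpillars — 4 of 5 types.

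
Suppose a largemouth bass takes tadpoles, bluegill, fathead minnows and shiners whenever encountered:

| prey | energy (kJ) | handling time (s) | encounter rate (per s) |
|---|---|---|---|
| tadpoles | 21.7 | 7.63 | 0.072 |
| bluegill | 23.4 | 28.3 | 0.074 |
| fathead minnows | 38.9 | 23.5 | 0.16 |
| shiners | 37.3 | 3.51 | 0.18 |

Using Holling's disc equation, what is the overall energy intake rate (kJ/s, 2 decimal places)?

R = (0.072×21.7 + 0.074×23.4 + 0.16×38.9 + 0.18×37.3) / (1 + 0.072×7.63 + 0.074×28.3 + 0.16×23.5 + 0.18×3.51) = 16.23/8.035 = 2.02 kJ/s.

2.02 kJ/s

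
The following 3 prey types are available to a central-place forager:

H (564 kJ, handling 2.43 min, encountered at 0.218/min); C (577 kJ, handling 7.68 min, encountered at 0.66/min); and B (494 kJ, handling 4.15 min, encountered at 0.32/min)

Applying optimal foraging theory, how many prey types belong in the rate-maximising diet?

2

Profitabilities (E/h, kJ/min): H 232, B 119, C 75.1. Add prey in this order while the next type's profitability exceeds the intake rate on those already taken.
Rate on top 1: 80.37. B: 119 > 80.37 → include.
Rate on top 2: 98.34. C: 75.1 < 98.34 → exclude; stop.
Optimal diet: H, B — 2 of 3 types.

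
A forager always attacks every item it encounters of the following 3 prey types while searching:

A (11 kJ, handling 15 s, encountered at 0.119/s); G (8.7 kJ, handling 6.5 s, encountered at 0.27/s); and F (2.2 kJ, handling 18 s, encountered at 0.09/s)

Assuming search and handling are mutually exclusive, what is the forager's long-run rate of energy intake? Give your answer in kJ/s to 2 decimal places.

R = Σλ_iE_i / (1 + Σλ_ih_i)
Numerator: 0.119×11 + 0.27×8.7 + 0.09×2.2 = 3.856
Denominator: 1 + 0.119×15 + 0.27×6.5 + 0.09×18 = 6.16
R = 3.856/6.16 = 0.626 kJ/s

0.63 kJ/s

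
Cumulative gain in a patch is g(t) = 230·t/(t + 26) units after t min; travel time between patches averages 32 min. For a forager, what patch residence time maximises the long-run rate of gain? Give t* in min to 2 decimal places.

28.84 min

By the marginal value theorem, leave when the instantaneous gain rate g'(t) equals the habitat-wide average g(t)/(T + t).
g'(t) = 230·26/(t + 26)². Setting 230·26/(t+26)² = 230t/[(t+26)(32+t)] gives 26(32+t) = t(t+26), so t² = 26×32 = 832.
t* = √832 = 28.84 min.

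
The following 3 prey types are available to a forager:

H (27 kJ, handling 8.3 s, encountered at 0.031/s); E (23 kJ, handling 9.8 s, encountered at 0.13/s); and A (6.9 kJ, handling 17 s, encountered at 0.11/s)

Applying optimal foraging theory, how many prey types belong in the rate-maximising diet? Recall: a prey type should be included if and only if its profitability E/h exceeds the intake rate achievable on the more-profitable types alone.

2

Profitabilities (E/h, kJ/s): H 3.25, E 2.35, A 0.406. Add prey in this order while the next type's profitability exceeds the intake rate on those already taken.
Rate on top 1: 0.6657. E: 2.35 > 0.6657 → include.
Rate on top 2: 1.512. A: 0.406 < 1.512 → exclude; stop.
Optimal diet: H, E — 2 of 3 types.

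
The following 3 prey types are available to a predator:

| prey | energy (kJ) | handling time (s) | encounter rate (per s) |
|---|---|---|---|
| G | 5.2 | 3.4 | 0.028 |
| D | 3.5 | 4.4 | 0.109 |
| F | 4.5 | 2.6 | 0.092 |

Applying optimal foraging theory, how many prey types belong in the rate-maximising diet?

Profitabilities (E/h, kJ/s): F 1.73, G 1.53, D 0.795. Add prey in this order while the next type's profitability exceeds the intake rate on those already taken.
Rate on top 1: 0.3341. G: 1.53 > 0.3341 → include.
Rate on top 2: 0.4194. D: 0.795 > 0.4194 → include.
Optimal diet: F, G, D — 3 of 3 types.

3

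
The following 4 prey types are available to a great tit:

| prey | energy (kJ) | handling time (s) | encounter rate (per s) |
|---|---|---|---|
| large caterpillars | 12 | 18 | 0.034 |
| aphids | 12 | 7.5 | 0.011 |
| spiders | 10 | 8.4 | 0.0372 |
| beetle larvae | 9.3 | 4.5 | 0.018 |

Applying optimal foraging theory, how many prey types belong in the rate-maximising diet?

4

E/h in descending order: beetle larvae 2.07, aphids 1.6, spiders 1.19, large caterpillars 0.667 kJ/s. The optimal diet is the largest prefix of this list for which every included type satisfies E_i/h_i > R on the types above it.
Rate on top 1: 0.1549. aphids: 1.6 > 0.1549 → include.
Rate on top 2: 0.2573. spiders: 1.19 > 0.2573 → include.
Rate on top 3: 0.4549. large caterpillars: 0.667 > 0.4549 → include.
Optimal diet: beetle larvae, aphids, spiders, large caterpillars — 4 of 4 types.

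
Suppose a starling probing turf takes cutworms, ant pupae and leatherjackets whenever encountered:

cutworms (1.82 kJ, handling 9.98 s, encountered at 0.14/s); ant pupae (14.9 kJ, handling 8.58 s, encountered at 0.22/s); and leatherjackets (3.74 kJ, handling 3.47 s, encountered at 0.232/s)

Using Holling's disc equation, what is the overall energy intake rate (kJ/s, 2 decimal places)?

R = Σλ_iE_i / (1 + Σλ_ih_i)
Numerator: 0.14×1.82 + 0.22×14.9 + 0.232×3.74 = 4.4
Denominator: 1 + 0.14×9.98 + 0.22×8.58 + 0.232×3.47 = 5.09
R = 4.4/5.09 = 0.8646 kJ/s

0.86 kJ/s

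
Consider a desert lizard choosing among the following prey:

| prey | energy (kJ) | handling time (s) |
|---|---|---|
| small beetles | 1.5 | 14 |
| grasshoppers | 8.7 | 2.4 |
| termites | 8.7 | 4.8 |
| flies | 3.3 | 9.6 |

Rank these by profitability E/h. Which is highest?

Profitability E/h (kJ/s): small beetles = 1.5/14 = 0.107, grasshoppers = 8.7/2.4 = 3.62, termites = 8.7/4.8 = 1.81, flies = 3.3/9.6 = 0.344.
Ranked: grasshoppers > termites > flies > small beetles.

grasshoppers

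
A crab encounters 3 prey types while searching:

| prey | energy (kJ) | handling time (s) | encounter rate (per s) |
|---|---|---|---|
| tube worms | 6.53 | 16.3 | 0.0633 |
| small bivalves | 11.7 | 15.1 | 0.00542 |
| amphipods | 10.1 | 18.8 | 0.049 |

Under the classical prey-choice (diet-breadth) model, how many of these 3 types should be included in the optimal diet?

3

Profitabilities (E/h, kJ/s): small bivalves 0.775, amphipods 0.537, tube worms 0.401. Add prey in this order while the next type's profitability exceeds the intake rate on those already taken.
Rate on top 1: 0.05862. amphipods: 0.537 > 0.05862 → include.
Rate on top 2: 0.2787. tube worms: 0.401 > 0.2787 → include.
Optimal diet: small bivalves, amphipods, tube worms — 3 of 3 types.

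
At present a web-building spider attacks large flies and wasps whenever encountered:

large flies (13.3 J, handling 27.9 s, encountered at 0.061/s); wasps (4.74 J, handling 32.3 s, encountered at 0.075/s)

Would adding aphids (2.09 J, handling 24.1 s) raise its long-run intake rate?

On large flies and wasps alone, R = ΣλE/(1+Σλh) = 1.167/5.124 = 0.2277 J/s.
Profitability of aphids: 2.09/24.1 = 0.08672 J/s.
0.08672 < 0.2277, so adding aphids would lower the average — exclude it.

No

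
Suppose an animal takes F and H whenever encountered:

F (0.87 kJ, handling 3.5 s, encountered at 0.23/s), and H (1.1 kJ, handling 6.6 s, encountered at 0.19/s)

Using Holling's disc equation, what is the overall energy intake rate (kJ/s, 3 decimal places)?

0.134 kJ/s

R = (0.23×0.87 + 0.19×1.1) / (1 + 0.23×3.5 + 0.19×6.6) = 0.4091/3.059 = 0.1337 kJ/s.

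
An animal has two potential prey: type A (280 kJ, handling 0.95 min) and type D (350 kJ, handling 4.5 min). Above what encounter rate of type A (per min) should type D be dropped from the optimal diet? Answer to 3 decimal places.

0.377 per min

The zero-one rule: include type D iff E₂/h₂ > λE₁/(1+λh₁). Equality gives the switch point.
λE₁h₂ = E₂ + λE₂h₁ ⇒ λ = E₂/(E₁h₂ − E₂h₁) = 350/(1260 − 332.5) = 0.3774 per min.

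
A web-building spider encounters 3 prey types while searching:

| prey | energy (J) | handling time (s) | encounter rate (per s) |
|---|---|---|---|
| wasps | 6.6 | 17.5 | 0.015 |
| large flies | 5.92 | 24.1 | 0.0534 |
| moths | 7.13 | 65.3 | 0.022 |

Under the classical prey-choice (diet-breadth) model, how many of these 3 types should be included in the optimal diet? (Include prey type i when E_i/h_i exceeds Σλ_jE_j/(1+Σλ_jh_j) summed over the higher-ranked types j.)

2

Profitabilities (E/h, J/s): wasps 0.377, large flies 0.246, moths 0.109. Add prey in this order while the next type's profitability exceeds the intake rate on those already taken.
Rate on top 1: 0.07842. large flies: 0.246 > 0.07842 → include.
Rate on top 2: 0.1628. moths: 0.109 < 0.1628 → exclude; stop.
Optimal diet: wasps, large flies — 2 of 3 types.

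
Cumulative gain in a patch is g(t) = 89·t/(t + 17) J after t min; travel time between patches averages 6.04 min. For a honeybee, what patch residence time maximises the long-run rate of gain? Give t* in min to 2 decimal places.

10.13 min

Optimal t* satisfies g'(t*) = g(t*)/(T + t*).
g'(t) = 89·17/(t + 17)². Setting 89·17/(t+17)² = 89t/[(t+17)(6.04+t)] gives 17(6.04+t) = t(t+17), so t² = 17×6.04 = 102.7.
t* = √102.7 = 10.13 min.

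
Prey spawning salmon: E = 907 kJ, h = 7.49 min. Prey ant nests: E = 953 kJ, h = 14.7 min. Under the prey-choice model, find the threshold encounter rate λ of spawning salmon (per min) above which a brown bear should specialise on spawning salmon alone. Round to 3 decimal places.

The zero-one rule: include ant nests iff E₂/h₂ > λE₁/(1+λh₁). Equality gives the switch point.
λE₁h₂ = E₂ + λE₂h₁ ⇒ λ = E₂/(E₁h₂ − E₂h₁) = 953/(1.333e+04 − 7138) = 0.1538 per min.

0.154 per min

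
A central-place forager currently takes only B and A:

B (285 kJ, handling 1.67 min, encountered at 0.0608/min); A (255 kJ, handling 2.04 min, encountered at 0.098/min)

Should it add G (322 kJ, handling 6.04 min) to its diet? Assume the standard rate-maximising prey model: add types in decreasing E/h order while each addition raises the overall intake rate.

On B and A alone, R = ΣλE/(1+Σλh) = 42.32/1.301 = 32.52 kJ/min.
Profitability of G: 322/6.04 = 53.31 kJ/min.
Since 53.31 > R, including G increases the long-run rate.

Yes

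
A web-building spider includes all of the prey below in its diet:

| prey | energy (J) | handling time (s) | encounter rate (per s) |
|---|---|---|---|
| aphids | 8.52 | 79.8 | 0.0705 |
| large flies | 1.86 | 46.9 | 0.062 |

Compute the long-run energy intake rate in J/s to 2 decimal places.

Energy encountered per unit search time: 0.0705×8.52 + 0.062×1.86 = 0.716 J/s.
Handling time per unit search time: 0.0705×79.8 + 0.062×46.9 = 8.534.
Rate = 0.716/(1 + 8.534) = 0.0751 J/s.

0.08 J/s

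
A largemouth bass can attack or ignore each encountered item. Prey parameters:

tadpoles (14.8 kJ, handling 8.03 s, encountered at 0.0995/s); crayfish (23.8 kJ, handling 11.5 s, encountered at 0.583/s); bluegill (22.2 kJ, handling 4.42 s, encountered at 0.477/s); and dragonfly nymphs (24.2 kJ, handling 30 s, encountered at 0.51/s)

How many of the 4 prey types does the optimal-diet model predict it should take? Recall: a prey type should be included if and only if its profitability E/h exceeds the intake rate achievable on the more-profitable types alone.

Rank by E/h (kJ/s): bluegill 5.02, crayfish 2.07, tadpoles 1.84, dragonfly nymphs 0.807. Include each in turn until the next type's E/h falls below the running intake rate.
Rate on top 1: 3.407. crayfish: 2.07 < 3.407 → exclude; stop.
Optimal diet: bluegill — 1 of 4 types.

1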